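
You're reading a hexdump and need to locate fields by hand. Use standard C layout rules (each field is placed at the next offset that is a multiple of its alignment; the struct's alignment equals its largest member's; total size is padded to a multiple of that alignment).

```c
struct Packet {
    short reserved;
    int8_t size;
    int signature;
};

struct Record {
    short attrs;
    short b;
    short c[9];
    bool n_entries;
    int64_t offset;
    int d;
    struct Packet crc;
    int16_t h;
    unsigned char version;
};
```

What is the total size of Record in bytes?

48 bytes

Packet: @0: reserved [2B, align 2] → 2; @2: size [1B, align 1] → 3; +1 pad (align 4); @4: signature [4B, align 4] → 8; size 8, align 4
@0: attrs [2B, align 2] → 2
@2: b [2B, align 2] → 4
@4: c [18B, align 2] → 22
@22: n_entries [1B, align 1] → 23
+1 pad (align 8)
@24: offset [8B, align 8] → 32
@32: d [4B, align 4] → 36
@36: crc [8B, align 4] → 44
@44: h [2B, align 2] → 46
@46: version [1B, align 1] → 47
+1 tail pad (align 8)
size 48, align 8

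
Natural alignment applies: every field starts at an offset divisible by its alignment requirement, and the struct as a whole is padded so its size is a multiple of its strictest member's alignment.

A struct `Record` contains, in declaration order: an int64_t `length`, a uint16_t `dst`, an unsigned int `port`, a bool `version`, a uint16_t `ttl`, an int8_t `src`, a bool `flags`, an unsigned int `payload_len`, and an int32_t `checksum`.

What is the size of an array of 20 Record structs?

640

0..8  length  (8B, 8-aligned)
8..10  dst  (2B, 2-aligned)
10..12  -- padding (2B)
12..16  port  (4B, 4-aligned)
16..17  version  (1B, 1-aligned)
17..18  -- padding (1B)
18..20  ttl  (2B, 2-aligned)
20..21  src  (1B, 1-aligned)
21..22  flags  (1B, 1-aligned)
22..24  -- padding (2B)
24..28  payload_len  (4B, 4-aligned)
28..32  checksum  (4B, 4-aligned)
sizeof = 32, alignof = 8
array of 20: 20 × 32 = 640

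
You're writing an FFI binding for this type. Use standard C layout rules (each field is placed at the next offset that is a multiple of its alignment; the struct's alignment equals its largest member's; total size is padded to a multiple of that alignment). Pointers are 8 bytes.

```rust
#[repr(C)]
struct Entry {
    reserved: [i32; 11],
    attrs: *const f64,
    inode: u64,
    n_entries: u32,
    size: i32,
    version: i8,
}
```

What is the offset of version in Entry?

0..44  reserved  (44B, 4-aligned)
44..48  -- padding (4B)
48..56  attrs  (8B, 8-aligned)
56..64  inode  (8B, 8-aligned)
64..68  n_entries  (4B, 4-aligned)
68..72  size  (4B, 4-aligned)
72..73  version  (1B, 1-aligned)

72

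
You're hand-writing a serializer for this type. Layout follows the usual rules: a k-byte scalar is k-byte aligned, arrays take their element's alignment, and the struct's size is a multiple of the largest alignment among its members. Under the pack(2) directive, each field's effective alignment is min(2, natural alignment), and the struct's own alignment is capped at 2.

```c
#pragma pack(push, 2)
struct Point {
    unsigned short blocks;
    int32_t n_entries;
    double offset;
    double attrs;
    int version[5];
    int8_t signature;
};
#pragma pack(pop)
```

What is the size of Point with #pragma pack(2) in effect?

44

@0: blocks [2B, align 2] → 2
@2: n_entries [4B, align 2] → 6
@6: offset [8B, align 2] → 14
@14: attrs [8B, align 2] → 22
@22: version [20B, align 2] → 42
@42: signature [1B, align 1] → 43
+1 tail pad (align 2)
size 44, align 2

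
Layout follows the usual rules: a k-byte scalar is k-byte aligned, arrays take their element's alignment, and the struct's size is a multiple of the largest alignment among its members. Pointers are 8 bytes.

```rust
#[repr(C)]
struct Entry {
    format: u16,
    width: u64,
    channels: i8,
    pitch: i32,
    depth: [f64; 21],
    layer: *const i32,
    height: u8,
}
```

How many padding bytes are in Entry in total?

@0: format [2B, align 2] → 2
+6 pad (align 8)
@8: width [8B, align 8] → 16
@16: channels [1B, align 1] → 17
+3 pad (align 4)
@20: pitch [4B, align 4] → 24
@24: depth [168B, align 8] → 192
@192: layer [8B, align 8] → 200
@200: height [1B, align 1] → 201
+7 tail pad (align 8)
size 208, align 8
data bytes 192, size 208 → padding 16

16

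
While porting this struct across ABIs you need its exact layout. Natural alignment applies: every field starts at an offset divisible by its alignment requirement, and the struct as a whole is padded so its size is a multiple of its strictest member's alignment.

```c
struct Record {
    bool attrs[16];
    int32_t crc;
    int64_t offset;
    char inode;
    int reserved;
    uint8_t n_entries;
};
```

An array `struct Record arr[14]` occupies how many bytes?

672

@0: attrs [16B, align 1] → 16
@16: crc [4B, align 4] → 20
+4 pad (align 8)
@24: offset [8B, align 8] → 32
@32: inode [1B, align 1] → 33
+3 pad (align 4)
@36: reserved [4B, align 4] → 40
@40: n_entries [1B, align 1] → 41
+7 tail pad (align 8)
size 48, align 8
array of 14: 14 × 48 = 672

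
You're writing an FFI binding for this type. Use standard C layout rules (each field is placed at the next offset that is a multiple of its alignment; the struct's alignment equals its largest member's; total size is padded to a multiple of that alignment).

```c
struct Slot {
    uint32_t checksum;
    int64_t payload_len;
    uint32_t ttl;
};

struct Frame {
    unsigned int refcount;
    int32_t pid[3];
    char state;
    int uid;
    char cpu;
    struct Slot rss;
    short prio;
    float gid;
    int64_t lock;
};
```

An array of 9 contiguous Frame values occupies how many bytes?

648

Slot: checksum at 0 (size 4, align 4) → ends 4; pad 4 to align 8 for payload_len; payload_len at 8 (size 8, align 8) → ends 16; ttl at 16 (size 4, align 4) → ends 20; tail pad 4 to reach multiple of 8; total 24 bytes, alignment 8
refcount at 0 (size 4, align 4) → ends 4
pid at 4 (size 12, align 4) → ends 16
state at 16 (size 1, align 1) → ends 17
pad 3 to align 4 for uid
uid at 20 (size 4, align 4) → ends 24
cpu at 24 (size 1, align 1) → ends 25
pad 7 to align 8 for rss
rss at 32 (size 24, align 8) → ends 56
prio at 56 (size 2, align 2) → ends 58
pad 2 to align 4 for gid
gid at 60 (size 4, align 4) → ends 64
lock at 64 (size 8, align 8) → ends 72
total 72 bytes, alignment 8
array of 9: 9 × 72 = 648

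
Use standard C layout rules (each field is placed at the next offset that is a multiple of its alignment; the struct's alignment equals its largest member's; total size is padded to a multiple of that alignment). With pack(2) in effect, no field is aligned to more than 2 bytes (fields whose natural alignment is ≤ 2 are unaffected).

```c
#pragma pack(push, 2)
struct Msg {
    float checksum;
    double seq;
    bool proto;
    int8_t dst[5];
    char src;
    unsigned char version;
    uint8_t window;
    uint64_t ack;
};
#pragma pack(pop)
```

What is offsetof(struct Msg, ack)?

22

0..4  checksum  (4B, 2-aligned)
4..12  seq  (8B, 2-aligned)
12..13  proto  (1B, 1-aligned)
13..18  dst  (5B, 1-aligned)
18..19  src  (1B, 1-aligned)
19..20  version  (1B, 1-aligned)
20..21  window  (1B, 1-aligned)
21..22  -- padding (1B)
22..30  ack  (8B, 2-aligned)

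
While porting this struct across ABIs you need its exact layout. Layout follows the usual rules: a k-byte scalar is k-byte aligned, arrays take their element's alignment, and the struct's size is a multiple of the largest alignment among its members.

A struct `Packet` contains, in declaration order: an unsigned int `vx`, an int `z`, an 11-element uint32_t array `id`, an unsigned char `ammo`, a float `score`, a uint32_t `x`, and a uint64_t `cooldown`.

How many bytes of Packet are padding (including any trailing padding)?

3

vx at 0 (size 4, align 4) → ends 4
z at 4 (size 4, align 4) → ends 8
id at 8 (size 44, align 4) → ends 52
ammo at 52 (size 1, align 1) → ends 53
pad 3 to align 4 for score
score at 56 (size 4, align 4) → ends 60
x at 60 (size 4, align 4) → ends 64
cooldown at 64 (size 8, align 8) → ends 72
total 72 bytes, alignment 8
data bytes 69, size 72 → padding 3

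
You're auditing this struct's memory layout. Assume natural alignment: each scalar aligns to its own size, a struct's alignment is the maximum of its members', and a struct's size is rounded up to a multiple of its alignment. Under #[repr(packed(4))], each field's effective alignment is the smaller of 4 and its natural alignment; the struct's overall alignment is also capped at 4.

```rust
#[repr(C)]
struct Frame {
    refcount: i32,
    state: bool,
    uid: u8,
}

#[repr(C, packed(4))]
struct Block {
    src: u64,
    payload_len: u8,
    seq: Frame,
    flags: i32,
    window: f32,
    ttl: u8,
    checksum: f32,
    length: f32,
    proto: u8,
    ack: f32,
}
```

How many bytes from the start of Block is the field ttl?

Frame: 0..4  refcount  (4B, 4-aligned); 4..5  state  (1B, 1-aligned); 5..6  uid  (1B, 1-aligned); 6..8  -- tail padding (2B); sizeof = 8, alignof = 4
0..8  src  (8B, 4-aligned)
8..9  payload_len  (1B, 1-aligned)
9..12  -- padding (3B)
12..20  seq  (8B, 4-aligned)
20..24  flags  (4B, 4-aligned)
24..28  window  (4B, 4-aligned)
28..29  ttl  (1B, 1-aligned)

28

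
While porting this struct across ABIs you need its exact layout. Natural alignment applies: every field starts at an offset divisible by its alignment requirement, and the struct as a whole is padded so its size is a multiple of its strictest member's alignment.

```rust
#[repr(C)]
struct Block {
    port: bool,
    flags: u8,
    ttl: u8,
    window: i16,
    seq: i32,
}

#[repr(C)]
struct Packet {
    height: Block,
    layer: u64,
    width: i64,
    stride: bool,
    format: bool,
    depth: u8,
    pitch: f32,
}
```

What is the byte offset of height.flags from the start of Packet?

Block: 0..1  port  (1B, 1-aligned); 1..2  flags  (1B, 1-aligned); 2..3  ttl  (1B, 1-aligned); 3..4  -- padding (1B); 4..6  window  (2B, 2-aligned); 6..8  -- padding (2B); 8..12  seq  (4B, 4-aligned); sizeof = 12, alignof = 4
0..12  height  (12B, 4-aligned)
within Block: flags at 1
0 + 1 = 1

1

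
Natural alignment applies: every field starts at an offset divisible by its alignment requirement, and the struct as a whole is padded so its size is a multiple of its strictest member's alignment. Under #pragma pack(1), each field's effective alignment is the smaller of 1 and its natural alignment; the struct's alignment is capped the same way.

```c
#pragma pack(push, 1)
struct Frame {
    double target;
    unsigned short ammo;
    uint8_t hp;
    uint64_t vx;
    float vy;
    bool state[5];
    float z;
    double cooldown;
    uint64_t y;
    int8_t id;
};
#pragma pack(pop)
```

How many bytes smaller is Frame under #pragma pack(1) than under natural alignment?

15

natural layout:
  0..8  target  (8B, 8-aligned)
  8..10  ammo  (2B, 2-aligned)
  10..11  hp  (1B, 1-aligned)
  11..16  -- padding (5B)
  16..24  vx  (8B, 8-aligned)
  24..28  vy  (4B, 4-aligned)
  28..33  state  (5B, 1-aligned)
  33..36  -- padding (3B)
  36..40  z  (4B, 4-aligned)
  40..48  cooldown  (8B, 8-aligned)
  48..56  y  (8B, 8-aligned)
  56..57  id  (1B, 1-aligned)
  57..64  -- tail padding (7B)
  sizeof = 64, alignof = 8
packed(1) layout:
  0..8  target  (8B, 1-aligned)
  8..10  ammo  (2B, 1-aligned)
  10..11  hp  (1B, 1-aligned)
  11..19  vx  (8B, 1-aligned)
  19..23  vy  (4B, 1-aligned)
  23..28  state  (5B, 1-aligned)
  28..32  z  (4B, 1-aligned)
  32..40  cooldown  (8B, 1-aligned)
  40..48  y  (8B, 1-aligned)
  48..49  id  (1B, 1-aligned)
  sizeof = 49, alignof = 1
64 − 49 = 15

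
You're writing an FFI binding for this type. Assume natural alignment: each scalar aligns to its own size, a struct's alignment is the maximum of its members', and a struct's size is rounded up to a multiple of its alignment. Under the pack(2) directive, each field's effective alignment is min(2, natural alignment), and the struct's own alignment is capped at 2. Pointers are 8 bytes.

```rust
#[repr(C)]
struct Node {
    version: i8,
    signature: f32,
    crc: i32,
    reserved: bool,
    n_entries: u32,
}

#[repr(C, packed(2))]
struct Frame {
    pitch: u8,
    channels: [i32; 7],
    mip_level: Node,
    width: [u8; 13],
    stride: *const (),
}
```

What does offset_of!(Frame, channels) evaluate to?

Node: version at 0 (size 1, align 1) → ends 1; pad 3 to align 4 for signature; signature at 4 (size 4, align 4) → ends 8; crc at 8 (size 4, align 4) → ends 12; reserved at 12 (size 1, align 1) → ends 13; pad 3 to align 4 for n_entries; n_entries at 16 (size 4, align 4) → ends 20; total 20 bytes, alignment 4
pitch at 0 (size 1, align 1) → ends 1
pad 1 to align 2 for channels
channels at 2 (size 28, align 2) → ends 30

2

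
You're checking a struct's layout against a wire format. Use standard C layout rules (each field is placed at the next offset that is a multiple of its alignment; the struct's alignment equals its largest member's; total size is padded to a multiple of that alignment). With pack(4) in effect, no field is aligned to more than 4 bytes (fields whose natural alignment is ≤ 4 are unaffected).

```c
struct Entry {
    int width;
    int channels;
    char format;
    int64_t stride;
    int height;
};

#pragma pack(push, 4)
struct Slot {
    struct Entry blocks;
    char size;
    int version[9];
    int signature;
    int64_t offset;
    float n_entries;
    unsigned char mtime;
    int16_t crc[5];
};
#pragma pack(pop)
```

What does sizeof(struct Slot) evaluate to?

100 bytes

Entry: 0..4  width  (4B, 4-aligned); 4..8  channels  (4B, 4-aligned); 8..9  format  (1B, 1-aligned); 9..16  -- padding (7B); 16..24  stride  (8B, 8-aligned); 24..28  height  (4B, 4-aligned); 28..32  -- tail padding (4B); sizeof = 32, alignof = 8
0..32  blocks  (32B, 4-aligned)
32..33  size  (1B, 1-aligned)
33..36  -- padding (3B)
36..72  version  (36B, 4-aligned)
72..76  signature  (4B, 4-aligned)
76..84  offset  (8B, 4-aligned)
84..88  n_entries  (4B, 4-aligned)
88..89  mtime  (1B, 1-aligned)
89..90  -- padding (1B)
90..100  crc  (10B, 2-aligned)
sizeof = 100, alignof = 4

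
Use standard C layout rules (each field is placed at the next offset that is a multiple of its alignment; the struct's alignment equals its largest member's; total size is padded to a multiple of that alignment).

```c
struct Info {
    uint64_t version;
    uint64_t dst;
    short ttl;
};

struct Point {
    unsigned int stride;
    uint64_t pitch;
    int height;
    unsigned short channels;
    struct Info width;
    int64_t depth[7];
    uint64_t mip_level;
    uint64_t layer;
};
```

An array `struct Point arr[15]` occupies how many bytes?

1800

Info: @0: version [8B, align 8] → 8; @8: dst [8B, align 8] → 16; @16: ttl [2B, align 2] → 18; +6 tail pad (align 8); size 24, align 8
@0: stride [4B, align 4] → 4
+4 pad (align 8)
@8: pitch [8B, align 8] → 16
@16: height [4B, align 4] → 20
@20: channels [2B, align 2] → 22
+2 pad (align 8)
@24: width [24B, align 8] → 48
@48: depth [56B, align 8] → 104
@104: mip_level [8B, align 8] → 112
@112: layer [8B, align 8] → 120
size 120, align 8
array of 15: 15 × 120 = 1800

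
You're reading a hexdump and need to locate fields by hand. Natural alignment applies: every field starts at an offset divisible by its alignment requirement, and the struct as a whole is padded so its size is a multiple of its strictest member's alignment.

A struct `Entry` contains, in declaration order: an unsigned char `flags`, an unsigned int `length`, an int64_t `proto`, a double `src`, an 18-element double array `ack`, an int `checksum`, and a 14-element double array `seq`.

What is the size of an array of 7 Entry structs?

flags at 0 (size 1, align 1) → ends 1
pad 3 to align 4 for length
length at 4 (size 4, align 4) → ends 8
proto at 8 (size 8, align 8) → ends 16
src at 16 (size 8, align 8) → ends 24
ack at 24 (size 144, align 8) → ends 168
checksum at 168 (size 4, align 4) → ends 172
pad 4 to align 8 for seq
seq at 176 (size 112, align 8) → ends 288
total 288 bytes, alignment 8
array of 7: 7 × 288 = 2016

2016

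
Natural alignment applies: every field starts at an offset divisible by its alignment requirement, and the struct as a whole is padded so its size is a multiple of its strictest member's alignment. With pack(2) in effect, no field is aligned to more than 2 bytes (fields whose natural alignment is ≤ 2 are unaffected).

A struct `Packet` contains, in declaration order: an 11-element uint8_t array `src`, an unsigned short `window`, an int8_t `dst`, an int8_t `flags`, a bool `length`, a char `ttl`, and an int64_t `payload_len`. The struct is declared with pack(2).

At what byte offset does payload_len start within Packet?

18

0..11  src  (11B, 1-aligned)
11..12  -- padding (1B)
12..14  window  (2B, 2-aligned)
14..15  dst  (1B, 1-aligned)
15..16  flags  (1B, 1-aligned)
16..17  length  (1B, 1-aligned)
17..18  ttl  (1B, 1-aligned)
18..26  payload_len  (8B, 2-aligned)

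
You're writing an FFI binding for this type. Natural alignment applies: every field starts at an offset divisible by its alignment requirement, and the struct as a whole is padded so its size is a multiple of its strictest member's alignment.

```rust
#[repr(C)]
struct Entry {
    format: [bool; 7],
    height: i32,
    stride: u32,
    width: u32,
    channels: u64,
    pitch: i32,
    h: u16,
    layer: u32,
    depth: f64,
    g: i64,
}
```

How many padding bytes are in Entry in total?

0..7  format  (7B, 1-aligned)
7..8  -- padding (1B)
8..12  height  (4B, 4-aligned)
12..16  stride  (4B, 4-aligned)
16..20  width  (4B, 4-aligned)
20..24  -- padding (4B)
24..32  channels  (8B, 8-aligned)
32..36  pitch  (4B, 4-aligned)
36..38  h  (2B, 2-aligned)
38..40  -- padding (2B)
40..44  layer  (4B, 4-aligned)
44..48  -- padding (4B)
48..56  depth  (8B, 8-aligned)
56..64  g  (8B, 8-aligned)
sizeof = 64, alignof = 8
data bytes 53, size 64 → padding 11

11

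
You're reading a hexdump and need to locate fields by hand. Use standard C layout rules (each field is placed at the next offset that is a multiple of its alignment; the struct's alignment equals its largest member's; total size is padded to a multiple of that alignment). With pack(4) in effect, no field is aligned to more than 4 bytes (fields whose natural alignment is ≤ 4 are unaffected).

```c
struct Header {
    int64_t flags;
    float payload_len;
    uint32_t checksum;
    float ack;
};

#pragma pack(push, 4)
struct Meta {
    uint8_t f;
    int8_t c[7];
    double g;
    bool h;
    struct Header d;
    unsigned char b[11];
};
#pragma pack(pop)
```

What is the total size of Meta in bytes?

Header: @0: flags [8B, align 8] → 8; @8: payload_len [4B, align 4] → 12; @12: checksum [4B, align 4] → 16; @16: ack [4B, align 4] → 20; +4 tail pad (align 8); size 24, align 8
@0: f [1B, align 1] → 1
@1: c [7B, align 1] → 8
@8: g [8B, align 4] → 16
@16: h [1B, align 1] → 17
+3 pad (align 4)
@20: d [24B, align 4] → 44
@44: b [11B, align 1] → 55
+1 tail pad (align 4)
size 56, align 4

56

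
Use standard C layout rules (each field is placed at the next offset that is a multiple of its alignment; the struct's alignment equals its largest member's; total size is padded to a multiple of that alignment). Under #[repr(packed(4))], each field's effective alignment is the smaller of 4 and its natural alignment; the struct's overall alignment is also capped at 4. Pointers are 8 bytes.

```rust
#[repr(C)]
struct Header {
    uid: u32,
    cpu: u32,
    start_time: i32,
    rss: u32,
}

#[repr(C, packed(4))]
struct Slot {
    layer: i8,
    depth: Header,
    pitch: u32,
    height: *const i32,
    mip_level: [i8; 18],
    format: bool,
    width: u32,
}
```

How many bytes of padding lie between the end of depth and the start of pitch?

0

Header: @0: uid [4B, align 4] → 4; @4: cpu [4B, align 4] → 8; @8: start_time [4B, align 4] → 12; @12: rss [4B, align 4] → 16; size 16, align 4
@0: layer [1B, align 1] → 1
+3 pad (align 4)
@4: depth [16B, align 4] → 20
@20: pitch [4B, align 4] → 24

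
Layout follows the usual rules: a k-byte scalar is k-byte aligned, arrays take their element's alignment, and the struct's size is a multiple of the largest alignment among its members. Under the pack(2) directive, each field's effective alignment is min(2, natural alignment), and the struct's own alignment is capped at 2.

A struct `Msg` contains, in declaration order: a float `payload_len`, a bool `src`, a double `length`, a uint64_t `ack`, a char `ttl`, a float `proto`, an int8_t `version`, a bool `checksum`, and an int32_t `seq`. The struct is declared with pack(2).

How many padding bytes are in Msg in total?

0..4  payload_len  (4B, 2-aligned)
4..5  src  (1B, 1-aligned)
5..6  -- padding (1B)
6..14  length  (8B, 2-aligned)
14..22  ack  (8B, 2-aligned)
22..23  ttl  (1B, 1-aligned)
23..24  -- padding (1B)
24..28  proto  (4B, 2-aligned)
28..29  version  (1B, 1-aligned)
29..30  checksum  (1B, 1-aligned)
30..34  seq  (4B, 2-aligned)
sizeof = 34, alignof = 2
data bytes 32, size 34 → padding 2

2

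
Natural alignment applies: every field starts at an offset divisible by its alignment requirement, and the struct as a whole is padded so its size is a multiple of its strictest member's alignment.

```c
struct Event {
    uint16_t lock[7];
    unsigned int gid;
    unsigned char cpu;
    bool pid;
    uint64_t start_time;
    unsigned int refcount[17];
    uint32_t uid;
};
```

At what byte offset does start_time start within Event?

24

lock at 0 (size 14, align 2) → ends 14
pad 2 to align 4 for gid
gid at 16 (size 4, align 4) → ends 20
cpu at 20 (size 1, align 1) → ends 21
pid at 21 (size 1, align 1) → ends 22
pad 2 to align 8 for start_time
start_time at 24 (size 8, align 8) → ends 32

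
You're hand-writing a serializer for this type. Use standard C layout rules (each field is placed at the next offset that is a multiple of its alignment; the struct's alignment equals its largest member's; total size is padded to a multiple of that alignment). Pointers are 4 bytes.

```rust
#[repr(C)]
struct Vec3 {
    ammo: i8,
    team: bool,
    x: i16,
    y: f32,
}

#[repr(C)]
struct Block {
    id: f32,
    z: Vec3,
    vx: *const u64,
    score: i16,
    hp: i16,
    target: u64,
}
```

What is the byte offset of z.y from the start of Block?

Vec3: ammo at 0 (size 1, align 1) → ends 1; team at 1 (size 1, align 1) → ends 2; x at 2 (size 2, align 2) → ends 4; y at 4 (size 4, align 4) → ends 8; total 8 bytes, alignment 4
id at 0 (size 4, align 4) → ends 4
z at 4 (size 8, align 4) → ends 12
within Vec3: y at 4
4 + 4 = 8

8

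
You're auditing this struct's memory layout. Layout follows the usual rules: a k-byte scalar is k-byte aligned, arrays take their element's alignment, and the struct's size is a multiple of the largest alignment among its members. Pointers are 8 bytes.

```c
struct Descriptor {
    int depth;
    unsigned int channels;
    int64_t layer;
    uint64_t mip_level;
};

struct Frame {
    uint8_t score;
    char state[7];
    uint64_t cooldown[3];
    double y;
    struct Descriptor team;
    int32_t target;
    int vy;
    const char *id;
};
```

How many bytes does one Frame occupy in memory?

80

Descriptor: 0..4  depth  (4B, 4-aligned); 4..8  channels  (4B, 4-aligned); 8..16  layer  (8B, 8-aligned); 16..24  mip_level  (8B, 8-aligned); sizeof = 24, alignof = 8
0..1  score  (1B, 1-aligned)
1..8  state  (7B, 1-aligned)
8..32  cooldown  (24B, 8-aligned)
32..40  y  (8B, 8-aligned)
40..64  team  (24B, 8-aligned)
64..68  target  (4B, 4-aligned)
68..72  vy  (4B, 4-aligned)
72..80  id  (8B, 8-aligned)
sizeof = 80, alignof = 8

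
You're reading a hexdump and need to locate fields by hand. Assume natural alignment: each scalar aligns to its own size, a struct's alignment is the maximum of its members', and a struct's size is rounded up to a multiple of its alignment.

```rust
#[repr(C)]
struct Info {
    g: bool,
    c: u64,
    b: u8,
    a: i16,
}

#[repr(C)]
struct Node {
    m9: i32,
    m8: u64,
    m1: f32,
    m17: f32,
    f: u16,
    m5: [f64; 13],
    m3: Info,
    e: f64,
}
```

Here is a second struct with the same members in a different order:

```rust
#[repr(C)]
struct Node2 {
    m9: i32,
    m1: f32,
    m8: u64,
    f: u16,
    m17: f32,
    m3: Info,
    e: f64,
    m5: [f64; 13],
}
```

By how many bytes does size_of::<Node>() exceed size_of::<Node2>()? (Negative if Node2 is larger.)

Info: @0: g [1B, align 1] → 1; +7 pad (align 8); @8: c [8B, align 8] → 16; @16: b [1B, align 1] → 17; +1 pad (align 2); @18: a [2B, align 2] → 20; +4 tail pad (align 8); size 24, align 8
@0: m9 [4B, align 4] → 4
+4 pad (align 8)
@8: m8 [8B, align 8] → 16
@16: m1 [4B, align 4] → 20
@20: m17 [4B, align 4] → 24
@24: f [2B, align 2] → 26
+6 pad (align 8)
@32: m5 [104B, align 8] → 136
@136: m3 [24B, align 8] → 160
@160: e [8B, align 8] → 168
size 168, align 8
— Node2 —
@0: m9 [4B, align 4] → 4
@4: m1 [4B, align 4] → 8
@8: m8 [8B, align 8] → 16
@16: f [2B, align 2] → 18
+2 pad (align 4)
@20: m17 [4B, align 4] → 24
@24: m3 [24B, align 8] → 48
@48: e [8B, align 8] → 56
@56: m5 [104B, align 8] → 160
size 160, align 8
168 − 160 = 8

8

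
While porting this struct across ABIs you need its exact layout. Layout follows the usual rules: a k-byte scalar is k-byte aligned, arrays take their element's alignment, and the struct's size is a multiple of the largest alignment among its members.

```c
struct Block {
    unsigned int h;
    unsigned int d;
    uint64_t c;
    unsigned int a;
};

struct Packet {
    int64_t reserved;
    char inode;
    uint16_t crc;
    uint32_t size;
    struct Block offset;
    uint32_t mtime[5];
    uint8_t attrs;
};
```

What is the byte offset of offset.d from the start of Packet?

20

Block: @0: h [4B, align 4] → 4; @4: d [4B, align 4] → 8; @8: c [8B, align 8] → 16; @16: a [4B, align 4] → 20; +4 tail pad (align 8); size 24, align 8
@0: reserved [8B, align 8] → 8
@8: inode [1B, align 1] → 9
+1 pad (align 2)
@10: crc [2B, align 2] → 12
@12: size [4B, align 4] → 16
@16: offset [24B, align 8] → 40
within Block: d at 4
16 + 4 = 20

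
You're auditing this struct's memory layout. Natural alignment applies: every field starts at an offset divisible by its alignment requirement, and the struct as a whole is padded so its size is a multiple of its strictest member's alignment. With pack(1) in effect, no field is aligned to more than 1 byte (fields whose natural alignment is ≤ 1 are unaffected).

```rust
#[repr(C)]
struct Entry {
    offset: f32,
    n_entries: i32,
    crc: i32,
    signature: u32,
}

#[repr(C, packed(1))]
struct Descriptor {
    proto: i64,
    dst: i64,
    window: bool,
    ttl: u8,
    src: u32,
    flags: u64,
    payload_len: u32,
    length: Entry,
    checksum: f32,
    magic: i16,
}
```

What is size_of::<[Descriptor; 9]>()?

504

Entry: offset at 0 (size 4, align 4) → ends 4; n_entries at 4 (size 4, align 4) → ends 8; crc at 8 (size 4, align 4) → ends 12; signature at 12 (size 4, align 4) → ends 16; total 16 bytes, alignment 4
proto at 0 (size 8, align 1) → ends 8
dst at 8 (size 8, align 1) → ends 16
window at 16 (size 1, align 1) → ends 17
ttl at 17 (size 1, align 1) → ends 18
src at 18 (size 4, align 1) → ends 22
flags at 22 (size 8, align 1) → ends 30
payload_len at 30 (size 4, align 1) → ends 34
length at 34 (size 16, align 1) → ends 50
checksum at 50 (size 4, align 1) → ends 54
magic at 54 (size 2, align 1) → ends 56
total 56 bytes, alignment 1
array of 9: 9 × 56 = 504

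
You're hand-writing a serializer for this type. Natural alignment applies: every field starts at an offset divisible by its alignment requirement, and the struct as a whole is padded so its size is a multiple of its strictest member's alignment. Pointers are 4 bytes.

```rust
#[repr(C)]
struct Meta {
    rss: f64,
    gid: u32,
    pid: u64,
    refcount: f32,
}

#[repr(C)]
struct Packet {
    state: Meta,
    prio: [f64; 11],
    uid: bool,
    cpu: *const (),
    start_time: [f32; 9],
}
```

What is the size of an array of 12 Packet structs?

Meta: rss at 0 (size 8, align 8) → ends 8; gid at 8 (size 4, align 4) → ends 12; pad 4 to align 8 for pid; pid at 16 (size 8, align 8) → ends 24; refcount at 24 (size 4, align 4) → ends 28; tail pad 4 to reach multiple of 8; total 32 bytes, alignment 8
state at 0 (size 32, align 8) → ends 32
prio at 32 (size 88, align 8) → ends 120
uid at 120 (size 1, align 1) → ends 121
pad 3 to align 4 for cpu
cpu at 124 (size 4, align 4) → ends 128
start_time at 128 (size 36, align 4) → ends 164
tail pad 4 to reach multiple of 8
total 168 bytes, alignment 8
array of 12: 12 × 168 = 2016

2016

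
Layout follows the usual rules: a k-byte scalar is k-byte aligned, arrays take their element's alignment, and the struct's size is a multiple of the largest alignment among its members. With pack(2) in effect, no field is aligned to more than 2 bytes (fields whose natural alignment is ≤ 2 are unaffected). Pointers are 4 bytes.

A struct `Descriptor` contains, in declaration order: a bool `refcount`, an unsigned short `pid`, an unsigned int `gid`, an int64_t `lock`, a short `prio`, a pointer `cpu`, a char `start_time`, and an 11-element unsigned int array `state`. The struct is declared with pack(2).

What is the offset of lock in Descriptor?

8

0..1  refcount  (1B, 1-aligned)
1..2  -- padding (1B)
2..4  pid  (2B, 2-aligned)
4..8  gid  (4B, 2-aligned)
8..16  lock  (8B, 2-aligned)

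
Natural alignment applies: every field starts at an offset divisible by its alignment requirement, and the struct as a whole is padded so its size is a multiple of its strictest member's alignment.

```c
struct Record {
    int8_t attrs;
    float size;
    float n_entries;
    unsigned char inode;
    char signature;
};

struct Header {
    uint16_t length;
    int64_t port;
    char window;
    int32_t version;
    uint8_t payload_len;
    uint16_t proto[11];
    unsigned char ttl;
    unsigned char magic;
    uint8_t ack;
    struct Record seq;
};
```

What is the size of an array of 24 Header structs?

1728

Record: @0: attrs [1B, align 1] → 1; +3 pad (align 4); @4: size [4B, align 4] → 8; @8: n_entries [4B, align 4] → 12; @12: inode [1B, align 1] → 13; @13: signature [1B, align 1] → 14; +2 tail pad (align 4); size 16, align 4
@0: length [2B, align 2] → 2
+6 pad (align 8)
@8: port [8B, align 8] → 16
@16: window [1B, align 1] → 17
+3 pad (align 4)
@20: version [4B, align 4] → 24
@24: payload_len [1B, align 1] → 25
+1 pad (align 2)
@26: proto [22B, align 2] → 48
@48: ttl [1B, align 1] → 49
@49: magic [1B, align 1] → 50
@50: ack [1B, align 1] → 51
+1 pad (align 4)
@52: seq [16B, align 4] → 68
+4 tail pad (align 8)
size 72, align 8
array of 24: 24 × 72 = 1728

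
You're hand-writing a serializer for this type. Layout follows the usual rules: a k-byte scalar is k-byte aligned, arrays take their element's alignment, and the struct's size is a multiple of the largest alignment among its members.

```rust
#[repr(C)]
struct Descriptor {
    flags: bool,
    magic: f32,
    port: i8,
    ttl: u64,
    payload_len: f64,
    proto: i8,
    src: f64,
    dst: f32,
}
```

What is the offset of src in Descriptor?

40

@0: flags [1B, align 1] → 1
+3 pad (align 4)
@4: magic [4B, align 4] → 8
@8: port [1B, align 1] → 9
+7 pad (align 8)
@16: ttl [8B, align 8] → 24
@24: payload_len [8B, align 8] → 32
@32: proto [1B, align 1] → 33
+7 pad (align 8)
@40: src [8B, align 8] → 48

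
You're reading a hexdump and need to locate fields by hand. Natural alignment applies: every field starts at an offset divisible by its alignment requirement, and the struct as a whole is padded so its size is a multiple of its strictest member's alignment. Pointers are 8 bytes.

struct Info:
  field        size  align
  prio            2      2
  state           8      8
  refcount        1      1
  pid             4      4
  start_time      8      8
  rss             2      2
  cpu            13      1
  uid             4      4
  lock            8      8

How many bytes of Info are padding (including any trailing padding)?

14

0..2  prio  (2B, 2-aligned)
2..8  -- padding (6B)
8..16  state  (8B, 8-aligned)
16..17  refcount  (1B, 1-aligned)
17..20  -- padding (3B)
20..24  pid  (4B, 4-aligned)
24..32  start_time  (8B, 8-aligned)
32..34  rss  (2B, 2-aligned)
34..47  cpu  (13B, 1-aligned)
47..48  -- padding (1B)
48..52  uid  (4B, 4-aligned)
52..56  -- padding (4B)
56..64  lock  (8B, 8-aligned)
sizeof = 64, alignof = 8
data bytes 50, size 64 → padding 14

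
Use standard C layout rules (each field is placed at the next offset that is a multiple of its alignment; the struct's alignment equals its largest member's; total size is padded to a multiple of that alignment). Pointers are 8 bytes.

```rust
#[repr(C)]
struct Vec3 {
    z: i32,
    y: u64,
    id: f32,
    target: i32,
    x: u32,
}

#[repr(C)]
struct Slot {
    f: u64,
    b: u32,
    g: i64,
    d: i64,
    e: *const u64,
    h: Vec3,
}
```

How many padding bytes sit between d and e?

Vec3: 0..4  z  (4B, 4-aligned); 4..8  -- padding (4B); 8..16  y  (8B, 8-aligned); 16..20  id  (4B, 4-aligned); 20..24  target  (4B, 4-aligned); 24..28  x  (4B, 4-aligned); 28..32  -- tail padding (4B); sizeof = 32, alignof = 8
0..8  f  (8B, 8-aligned)
8..12  b  (4B, 4-aligned)
12..16  -- padding (4B)
16..24  g  (8B, 8-aligned)
24..32  d  (8B, 8-aligned)
32..40  e  (8B, 8-aligned)

0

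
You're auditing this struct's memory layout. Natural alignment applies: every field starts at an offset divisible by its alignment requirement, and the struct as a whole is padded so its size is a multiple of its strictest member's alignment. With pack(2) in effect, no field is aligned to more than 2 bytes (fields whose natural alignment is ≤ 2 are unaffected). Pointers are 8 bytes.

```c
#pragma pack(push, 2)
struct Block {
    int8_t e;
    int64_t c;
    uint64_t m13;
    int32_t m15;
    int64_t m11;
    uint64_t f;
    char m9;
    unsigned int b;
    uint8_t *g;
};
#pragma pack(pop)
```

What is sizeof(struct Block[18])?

936

e at 0 (size 1, align 1) → ends 1
pad 1 to align 2 for c
c at 2 (size 8, align 2) → ends 10
m13 at 10 (size 8, align 2) → ends 18
m15 at 18 (size 4, align 2) → ends 22
m11 at 22 (size 8, align 2) → ends 30
f at 30 (size 8, align 2) → ends 38
m9 at 38 (size 1, align 1) → ends 39
pad 1 to align 2 for b
b at 40 (size 4, align 2) → ends 44
g at 44 (size 8, align 2) → ends 52
total 52 bytes, alignment 2
array of 18: 18 × 52 = 936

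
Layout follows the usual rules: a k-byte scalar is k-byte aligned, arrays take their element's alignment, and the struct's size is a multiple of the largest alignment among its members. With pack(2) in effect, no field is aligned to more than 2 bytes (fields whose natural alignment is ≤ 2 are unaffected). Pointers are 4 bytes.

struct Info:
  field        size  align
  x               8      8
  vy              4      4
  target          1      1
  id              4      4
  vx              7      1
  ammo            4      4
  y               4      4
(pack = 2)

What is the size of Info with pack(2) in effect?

x at 0 (size 8, align 2) → ends 8
vy at 8 (size 4, align 2) → ends 12
target at 12 (size 1, align 1) → ends 13
pad 1 to align 2 for id
id at 14 (size 4, align 2) → ends 18
vx at 18 (size 7, align 1) → ends 25
pad 1 to align 2 for ammo
ammo at 26 (size 4, align 2) → ends 30
y at 30 (size 4, align 2) → ends 34
total 34 bytes, alignment 2

34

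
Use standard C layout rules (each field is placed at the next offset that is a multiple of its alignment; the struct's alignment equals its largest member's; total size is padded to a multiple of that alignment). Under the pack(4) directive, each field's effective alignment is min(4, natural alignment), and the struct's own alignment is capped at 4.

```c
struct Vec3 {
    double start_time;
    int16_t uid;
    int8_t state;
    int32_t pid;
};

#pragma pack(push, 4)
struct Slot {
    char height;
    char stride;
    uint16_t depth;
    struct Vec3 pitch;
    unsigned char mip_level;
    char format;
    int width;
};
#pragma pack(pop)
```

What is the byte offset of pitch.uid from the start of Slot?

12

Vec3: 0..8  start_time  (8B, 8-aligned); 8..10  uid  (2B, 2-aligned); 10..11  state  (1B, 1-aligned); 11..12  -- padding (1B); 12..16  pid  (4B, 4-aligned); sizeof = 16, alignof = 8
0..1  height  (1B, 1-aligned)
1..2  stride  (1B, 1-aligned)
2..4  depth  (2B, 2-aligned)
4..20  pitch  (16B, 4-aligned)
within Vec3: uid at 8
4 + 8 = 12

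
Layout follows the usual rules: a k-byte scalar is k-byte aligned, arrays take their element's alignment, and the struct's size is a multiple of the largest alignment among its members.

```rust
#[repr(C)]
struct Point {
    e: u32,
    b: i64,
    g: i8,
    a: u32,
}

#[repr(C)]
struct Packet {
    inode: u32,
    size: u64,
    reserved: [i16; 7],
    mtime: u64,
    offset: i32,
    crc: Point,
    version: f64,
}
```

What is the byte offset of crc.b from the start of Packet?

Point: 0..4  e  (4B, 4-aligned); 4..8  -- padding (4B); 8..16  b  (8B, 8-aligned); 16..17  g  (1B, 1-aligned); 17..20  -- padding (3B); 20..24  a  (4B, 4-aligned); sizeof = 24, alignof = 8
0..4  inode  (4B, 4-aligned)
4..8  -- padding (4B)
8..16  size  (8B, 8-aligned)
16..30  reserved  (14B, 2-aligned)
30..32  -- padding (2B)
32..40  mtime  (8B, 8-aligned)
40..44  offset  (4B, 4-aligned)
44..48  -- padding (4B)
48..72  crc  (24B, 8-aligned)
within Point: b at 8
48 + 8 = 56

56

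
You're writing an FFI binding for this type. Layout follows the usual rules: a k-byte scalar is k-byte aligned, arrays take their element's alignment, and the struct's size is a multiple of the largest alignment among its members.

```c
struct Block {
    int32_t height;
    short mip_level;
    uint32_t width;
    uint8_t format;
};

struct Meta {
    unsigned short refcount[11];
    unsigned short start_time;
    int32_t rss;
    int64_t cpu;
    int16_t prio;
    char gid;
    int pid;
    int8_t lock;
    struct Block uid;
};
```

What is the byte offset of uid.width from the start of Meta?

60

Block: 0..4  height  (4B, 4-aligned); 4..6  mip_level  (2B, 2-aligned); 6..8  -- padding (2B); 8..12  width  (4B, 4-aligned); 12..13  format  (1B, 1-aligned); 13..16  -- tail padding (3B); sizeof = 16, alignof = 4
0..22  refcount  (22B, 2-aligned)
22..24  start_time  (2B, 2-aligned)
24..28  rss  (4B, 4-aligned)
28..32  -- padding (4B)
32..40  cpu  (8B, 8-aligned)
40..42  prio  (2B, 2-aligned)
42..43  gid  (1B, 1-aligned)
43..44  -- padding (1B)
44..48  pid  (4B, 4-aligned)
48..49  lock  (1B, 1-aligned)
49..52  -- padding (3B)
52..68  uid  (16B, 4-aligned)
within Block: width at 8
52 + 8 = 60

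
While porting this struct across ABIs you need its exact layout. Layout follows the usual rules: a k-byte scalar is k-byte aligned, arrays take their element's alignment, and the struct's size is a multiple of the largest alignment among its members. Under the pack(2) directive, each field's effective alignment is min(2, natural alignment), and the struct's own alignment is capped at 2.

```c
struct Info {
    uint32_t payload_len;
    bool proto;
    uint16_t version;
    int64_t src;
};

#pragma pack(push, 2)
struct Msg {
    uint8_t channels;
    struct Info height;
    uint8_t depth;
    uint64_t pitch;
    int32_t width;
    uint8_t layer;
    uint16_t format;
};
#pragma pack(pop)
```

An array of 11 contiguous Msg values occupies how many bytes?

Info: payload_len at 0 (size 4, align 4) → ends 4; proto at 4 (size 1, align 1) → ends 5; pad 1 to align 2 for version; version at 6 (size 2, align 2) → ends 8; src at 8 (size 8, align 8) → ends 16; total 16 bytes, alignment 8
channels at 0 (size 1, align 1) → ends 1
pad 1 to align 2 for height
height at 2 (size 16, align 2) → ends 18
depth at 18 (size 1, align 1) → ends 19
pad 1 to align 2 for pitch
pitch at 20 (size 8, align 2) → ends 28
width at 28 (size 4, align 2) → ends 32
layer at 32 (size 1, align 1) → ends 33
pad 1 to align 2 for format
format at 34 (size 2, align 2) → ends 36
total 36 bytes, alignment 2
array of 11: 11 × 36 = 396

396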